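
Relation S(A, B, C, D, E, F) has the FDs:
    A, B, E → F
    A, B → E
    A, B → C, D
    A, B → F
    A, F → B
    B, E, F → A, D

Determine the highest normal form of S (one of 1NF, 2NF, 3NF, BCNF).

Candidate keys: {A, B}, {A, F}, {B, E, F}. Prime attributes: {A, B, E, F}.
Each dependency's left side is a superkey — BCNF holds.

BCNF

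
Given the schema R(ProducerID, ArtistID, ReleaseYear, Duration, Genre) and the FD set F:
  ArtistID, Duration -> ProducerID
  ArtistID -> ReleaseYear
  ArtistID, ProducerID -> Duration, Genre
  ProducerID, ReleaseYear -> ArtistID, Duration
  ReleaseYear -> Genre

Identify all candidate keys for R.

{ArtistID, Duration}, {ArtistID, ProducerID}, {ProducerID, ReleaseYear}

{ArtistID, Duration}⁺ = {ArtistID, Duration, Genre, ProducerID, ReleaseYear} — all of the relation — so {ArtistID, Duration} is a candidate key.
{ArtistID, ProducerID}⁺ = {ArtistID, Duration, Genre, ProducerID, ReleaseYear} — all of the relation — so {ArtistID, ProducerID} is a candidate key.
{ProducerID, ReleaseYear}⁺ = {ArtistID, Duration, Genre, ProducerID, ReleaseYear} — all of the relation — so {ProducerID, ReleaseYear} is a candidate key.
These are minimal and exhaustive — every other superkey contains one of them.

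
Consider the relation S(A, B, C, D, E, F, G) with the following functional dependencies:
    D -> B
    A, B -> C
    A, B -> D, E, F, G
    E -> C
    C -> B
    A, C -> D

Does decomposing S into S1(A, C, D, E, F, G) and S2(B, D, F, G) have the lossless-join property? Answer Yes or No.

Yes

S1 ∩ S2 = {D, F, G}; its closure under F is {B, D, F, G}.
This includes all of S2, so the common attributes are a superkey of S2 — the join is lossless.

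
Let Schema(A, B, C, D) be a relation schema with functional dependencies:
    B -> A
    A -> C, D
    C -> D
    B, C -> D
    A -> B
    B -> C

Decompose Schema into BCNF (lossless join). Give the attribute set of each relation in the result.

Candidate keys of the original relation: {A}, {B}.
Within {A, B, C, D}: {C}⁺ ∩ {A, B, C, D} = {C, D}, not the whole set, so C -> D violates BCNF; decompose into {C, D} and {A, B, C}.
{C, D} is in BCNF.
{A, B, C} is in BCNF.

{A, B, C}; {C, D}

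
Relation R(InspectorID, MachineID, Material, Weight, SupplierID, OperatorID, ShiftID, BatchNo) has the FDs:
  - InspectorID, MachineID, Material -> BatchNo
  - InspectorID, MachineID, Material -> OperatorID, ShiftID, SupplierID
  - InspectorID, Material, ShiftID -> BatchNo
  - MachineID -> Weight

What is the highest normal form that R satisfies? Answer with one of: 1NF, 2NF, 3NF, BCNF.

Candidate key: {InspectorID, MachineID, Material}. Prime attributes: {InspectorID, MachineID, Material}.
For InspectorID, Material, ShiftID -> BatchNo we have {InspectorID, Material, ShiftID}⁺ = {BatchNo, InspectorID, Material, ShiftID}; {InspectorID, Material, ShiftID} is not a superkey, so BCNF fails.
InspectorID, Material, ShiftID -> BatchNo has non-prime {BatchNo} on the right and a non-superkey on the left, so 3NF fails.
Since {MachineID} ⊂ {InspectorID, MachineID, Material} and {MachineID}⁺ ⊇ {Weight} with {Weight} non-prime, there is a partial dependency; 2NF fails.

1NF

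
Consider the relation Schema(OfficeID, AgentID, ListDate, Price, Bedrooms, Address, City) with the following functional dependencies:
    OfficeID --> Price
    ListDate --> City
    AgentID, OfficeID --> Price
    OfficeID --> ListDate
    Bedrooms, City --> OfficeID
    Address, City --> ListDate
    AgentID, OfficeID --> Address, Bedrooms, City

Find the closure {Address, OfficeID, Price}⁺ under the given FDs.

Start with {Address, OfficeID, Price}.
OfficeID --> ListDate applies; add {ListDate} → now {Address, ListDate, OfficeID, Price}.
ListDate --> City applies; add {City} → now {Address, City, ListDate, OfficeID, Price}.
No further FD applies.

{Address, City, ListDate, OfficeID, Price}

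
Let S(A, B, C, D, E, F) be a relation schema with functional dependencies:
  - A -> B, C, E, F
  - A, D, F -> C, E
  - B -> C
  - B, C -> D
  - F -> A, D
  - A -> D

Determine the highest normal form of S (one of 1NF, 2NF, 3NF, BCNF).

Candidate keys: {A}, {F}. Prime attributes: {A, F}.
B -> C breaks BCNF: {B}⁺ = {B, C, D}, so {B} is not a superkey.
Because {C} is non-prime and the left side of B -> C is not a superkey, the relation is not in 3NF.
All keys have size 1, which rules out partial dependencies — 2NF is satisfied.

2NF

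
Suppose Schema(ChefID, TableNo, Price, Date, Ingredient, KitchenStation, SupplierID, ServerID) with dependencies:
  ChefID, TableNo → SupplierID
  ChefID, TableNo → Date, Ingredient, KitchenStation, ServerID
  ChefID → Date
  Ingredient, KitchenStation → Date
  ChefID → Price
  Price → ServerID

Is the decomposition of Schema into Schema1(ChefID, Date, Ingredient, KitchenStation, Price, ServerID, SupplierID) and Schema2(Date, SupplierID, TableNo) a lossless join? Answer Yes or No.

No

Schema1 ∩ Schema2 = {Date, SupplierID}; its closure under F is {Date, SupplierID}.
Schema1 ⊄ {Date, SupplierID} and Schema2 ⊄ {Date, SupplierID}, so the split is lossy.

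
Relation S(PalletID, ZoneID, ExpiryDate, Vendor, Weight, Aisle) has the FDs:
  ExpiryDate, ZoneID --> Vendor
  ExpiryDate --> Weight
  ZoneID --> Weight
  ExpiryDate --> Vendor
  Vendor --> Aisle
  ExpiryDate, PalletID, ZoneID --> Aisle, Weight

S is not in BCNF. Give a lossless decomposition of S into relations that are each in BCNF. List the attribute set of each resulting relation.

Candidate key of the original relation: {ExpiryDate, PalletID, ZoneID}.
{Aisle, ExpiryDate, PalletID, Vendor, Weight, ZoneID}: {ExpiryDate, ZoneID} determines {Aisle, ExpiryDate, Vendor, Weight, ZoneID} here but is not a superkey — split on ExpiryDate, ZoneID --> Aisle, Vendor, Weight, giving {Aisle, ExpiryDate, Vendor, Weight, ZoneID} and {ExpiryDate, PalletID, ZoneID}.
{Aisle, ExpiryDate, Vendor, Weight, ZoneID}: {ExpiryDate} determines {Aisle, ExpiryDate, Vendor, Weight} here but is not a superkey — split on ExpiryDate --> Aisle, Vendor, Weight, giving {Aisle, ExpiryDate, Vendor, Weight} and {ExpiryDate, ZoneID}.
{Aisle, ExpiryDate, Vendor, Weight}: {Vendor} determines {Aisle, Vendor} here but is not a superkey — split on Vendor --> Aisle, giving {Aisle, Vendor} and {ExpiryDate, Vendor, Weight}.
{Aisle, Vendor}: every determinant is a superkey — BCNF.
{ExpiryDate, Vendor, Weight}: every determinant is a superkey — BCNF.
{ExpiryDate, ZoneID}: every determinant is a superkey — BCNF.
{ExpiryDate, PalletID, ZoneID}: every determinant is a superkey — BCNF.

{Aisle, Vendor}; {ExpiryDate, PalletID, ZoneID}; {ExpiryDate, Vendor, Weight}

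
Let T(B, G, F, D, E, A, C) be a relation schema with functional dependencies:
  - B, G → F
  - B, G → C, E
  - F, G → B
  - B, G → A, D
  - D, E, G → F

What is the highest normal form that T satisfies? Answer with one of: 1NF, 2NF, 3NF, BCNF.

BCNF

Candidate keys: {B, G}, {D, E, G}, {F, G}. Prime attributes: {B, D, E, F, G}.
The left-hand side of every FD is a superkey, so BCNF is satisfied.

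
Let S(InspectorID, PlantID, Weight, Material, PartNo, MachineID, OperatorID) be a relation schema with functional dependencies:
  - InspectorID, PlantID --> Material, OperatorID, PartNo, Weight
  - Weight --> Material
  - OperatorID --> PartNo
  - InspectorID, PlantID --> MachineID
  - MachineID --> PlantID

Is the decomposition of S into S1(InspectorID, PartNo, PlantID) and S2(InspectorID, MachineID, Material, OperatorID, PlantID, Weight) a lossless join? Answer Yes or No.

Yes

Common attributes: {InspectorID, PlantID}; their closure is {InspectorID, MachineID, Material, OperatorID, PartNo, PlantID, Weight}.
S1 is contained in that closure, so S1 ∩ S2 --> S1 holds and the join is lossless.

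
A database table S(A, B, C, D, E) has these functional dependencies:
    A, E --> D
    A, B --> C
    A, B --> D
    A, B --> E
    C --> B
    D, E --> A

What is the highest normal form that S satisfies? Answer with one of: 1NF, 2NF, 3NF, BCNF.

Candidate keys: {A, B}, {A, C}, {B, D, E}, {C, D, E}. Prime attributes: {A, B, C, D, E}.
For A, E --> D we have {A, E}⁺ = {A, D, E}; {A, E} is not a superkey, so BCNF fails.
Since {D} ⊆ prime attributes and every other non-superkey FD also has a prime right side, the schema is in 3NF.

3NF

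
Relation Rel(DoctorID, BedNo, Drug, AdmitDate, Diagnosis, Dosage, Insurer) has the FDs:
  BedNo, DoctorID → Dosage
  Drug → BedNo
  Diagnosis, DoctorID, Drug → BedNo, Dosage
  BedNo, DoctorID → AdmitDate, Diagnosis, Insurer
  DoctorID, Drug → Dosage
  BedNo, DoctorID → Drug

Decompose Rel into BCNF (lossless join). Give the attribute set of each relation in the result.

{AdmitDate, Diagnosis, DoctorID, Dosage, Drug, Insurer}; {BedNo, Drug}

Candidate keys of the original relation: {BedNo, DoctorID}, {DoctorID, Drug}.
{AdmitDate, BedNo, Diagnosis, DoctorID, Dosage, Drug, Insurer}: {Drug} determines {BedNo, Drug} here but is not a superkey — split on Drug → BedNo, giving {BedNo, Drug} and {AdmitDate, Diagnosis, DoctorID, Dosage, Drug, Insurer}.
{BedNo, Drug} is in BCNF.
{AdmitDate, Diagnosis, DoctorID, Dosage, Drug, Insurer} is in BCNF.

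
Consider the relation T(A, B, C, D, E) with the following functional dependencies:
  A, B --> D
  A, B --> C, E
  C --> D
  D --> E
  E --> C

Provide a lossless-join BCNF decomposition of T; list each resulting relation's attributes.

Candidate key of the original relation: {A, B}.
Within {A, B, C, D, E}: {C}⁺ ∩ {A, B, C, D, E} = {C, D, E}, not the whole set, so C --> D, E violates BCNF; decompose into {C, D, E} and {A, B, C}.
{C, D, E} is in BCNF.
{A, B, C} is in BCNF.

{A, B, C}; {C, D, E}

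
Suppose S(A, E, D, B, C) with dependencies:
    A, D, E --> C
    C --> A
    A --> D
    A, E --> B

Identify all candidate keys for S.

No FD produces {E}, so it must be in every candidate key.
Closure of {A, E} is {A, B, C, D, E}, the whole schema; {A, E} is a candidate key.
Closure of {C, E} is {A, B, C, D, E}, the whole schema; {C, E} is a candidate key.
No proper subset of any of these is a key, and no other minimal superkey exists.

{A, E}, {C, E}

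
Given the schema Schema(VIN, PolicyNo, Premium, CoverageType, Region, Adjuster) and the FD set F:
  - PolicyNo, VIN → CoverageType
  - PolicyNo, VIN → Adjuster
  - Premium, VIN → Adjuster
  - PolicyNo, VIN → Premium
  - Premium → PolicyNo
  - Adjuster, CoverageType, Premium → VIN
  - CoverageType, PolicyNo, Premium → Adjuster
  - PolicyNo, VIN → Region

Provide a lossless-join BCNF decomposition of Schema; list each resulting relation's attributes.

Candidate keys of the original relation: {CoverageType, Premium}, {PolicyNo, VIN}, {Premium, VIN}.
Within {Adjuster, CoverageType, PolicyNo, Premium, Region, VIN}: {Premium}⁺ ∩ {Adjuster, CoverageType, PolicyNo, Premium, Region, VIN} = {PolicyNo, Premium}, not the whole set, so Premium → PolicyNo violates BCNF; decompose into {PolicyNo, Premium} and {Adjuster, CoverageType, Premium, Region, VIN}.
{PolicyNo, Premium} has no BCNF violation.
{Adjuster, CoverageType, Premium, Region, VIN} has no BCNF violation.

{Adjuster, CoverageType, Premium, Region, VIN}; {PolicyNo, Premium}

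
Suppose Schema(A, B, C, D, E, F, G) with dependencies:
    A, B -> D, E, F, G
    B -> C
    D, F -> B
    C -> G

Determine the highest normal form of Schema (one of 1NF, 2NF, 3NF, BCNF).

1NF

Candidate keys: {A, B}, {A, D, F}. Prime attributes: {A, B, D, F}.
B -> C: {B}⁺ = {B, C, G}, which is not all of the attributes, so the left side is not a superkey — BCNF is violated.
Because {C} is non-prime and the left side of B -> C is not a superkey, the relation is not in 3NF.
The proper key subset {B} of {A, B} determines non-prime {C, G}, so the relation is not even in 2NF.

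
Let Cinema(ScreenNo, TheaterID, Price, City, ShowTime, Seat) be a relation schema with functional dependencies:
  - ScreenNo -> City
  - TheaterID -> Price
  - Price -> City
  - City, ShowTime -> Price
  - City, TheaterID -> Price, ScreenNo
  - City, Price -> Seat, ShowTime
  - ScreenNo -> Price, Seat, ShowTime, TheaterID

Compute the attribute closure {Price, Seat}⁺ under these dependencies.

Start with {Price, Seat}.
Price -> City applies; add {City} → now {City, Price, Seat}.
City, Price -> Seat, ShowTime applies; add {ShowTime} → now {City, Price, Seat, ShowTime}.
No further FD applies.

{City, Price, Seat, ShowTime}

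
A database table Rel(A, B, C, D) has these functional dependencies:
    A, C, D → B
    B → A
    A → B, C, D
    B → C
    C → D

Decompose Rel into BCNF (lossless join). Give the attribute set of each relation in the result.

Candidate keys of the original relation: {A}, {B}.
In {A, B, C, D}, {C} is not a superkey ({C}⁺ restricted to this set is {C, D}), so split on C → D into {C, D} and {A, B, C}.
{C, D}: every determinant is a superkey — BCNF.
{A, B, C}: every determinant is a superkey — BCNF.

{A, B, C}; {C, D}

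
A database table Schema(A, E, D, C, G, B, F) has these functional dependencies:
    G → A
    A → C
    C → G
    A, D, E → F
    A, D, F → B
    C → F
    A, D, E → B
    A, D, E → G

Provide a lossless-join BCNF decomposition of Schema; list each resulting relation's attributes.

{A, C, F, G}; {B, D, G}; {D, E, G}

Candidate keys of the original relation: {A, D, E}, {C, D, E}, {D, E, G}.
Within {A, B, C, D, E, F, G}: {G}⁺ ∩ {A, B, C, D, E, F, G} = {A, C, F, G}, not the whole set, so G → A, C, F violates BCNF; decompose into {A, C, F, G} and {B, D, E, G}.
{A, C, F, G}: every determinant is a superkey — BCNF.
Within {B, D, E, G}: {D, G}⁺ ∩ {B, D, E, G} = {B, D, G}, not the whole set, so D, G → B violates BCNF; decompose into {B, D, G} and {D, E, G}.
{B, D, G}: every determinant is a superkey — BCNF.
{D, E, G}: every determinant is a superkey — BCNF.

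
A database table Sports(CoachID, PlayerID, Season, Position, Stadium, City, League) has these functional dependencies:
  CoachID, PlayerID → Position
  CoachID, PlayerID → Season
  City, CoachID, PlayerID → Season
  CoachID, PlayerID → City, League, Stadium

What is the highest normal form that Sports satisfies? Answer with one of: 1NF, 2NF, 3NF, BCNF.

BCNF

Candidate key: {CoachID, PlayerID}. Prime attributes: {CoachID, PlayerID}.
Each dependency's left side is a superkey — BCNF holds.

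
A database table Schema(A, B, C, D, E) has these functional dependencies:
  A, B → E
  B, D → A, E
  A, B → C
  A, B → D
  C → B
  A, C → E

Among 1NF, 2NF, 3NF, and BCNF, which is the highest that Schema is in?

3NF

Candidate keys: {A, B}, {A, C}, {B, D}, {C, D}. Prime attributes: {A, B, C, D}.
C → B: {C}⁺ = {B, C}, which is not all of the attributes, so the left side is not a superkey — BCNF is violated.
Since {B} ⊆ prime attributes and every other non-superkey FD also has a prime right side, the schema is in 3NF.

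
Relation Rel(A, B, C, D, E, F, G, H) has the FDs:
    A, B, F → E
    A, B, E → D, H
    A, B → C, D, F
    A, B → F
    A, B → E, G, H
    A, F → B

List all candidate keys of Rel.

{A, B}, {A, F}

No FD produces {A}, so it must be in every candidate key.
{A, B} is a candidate key since {A, B}⁺ = {A, B, C, D, E, F, G, H} covers every attribute.
{A, F} is a candidate key since {A, F}⁺ = {A, B, C, D, E, F, G, H} covers every attribute.
No proper subset of any of these is a key, and no other minimal superkey exists.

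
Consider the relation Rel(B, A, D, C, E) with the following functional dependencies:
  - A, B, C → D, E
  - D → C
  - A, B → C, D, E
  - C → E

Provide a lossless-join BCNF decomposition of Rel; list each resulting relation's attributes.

Candidate key of the original relation: {A, B}.
Within {A, B, C, D, E}: {D}⁺ ∩ {A, B, C, D, E} = {C, D, E}, not the whole set, so D → C, E violates BCNF; decompose into {C, D, E} and {A, B, D}.
Within {C, D, E}: {C}⁺ ∩ {C, D, E} = {C, E}, not the whole set, so C → E violates BCNF; decompose into {C, E} and {C, D}.
{C, E} has no BCNF violation.
{C, D} has no BCNF violation.
{A, B, D} has no BCNF violation.

{A, B, D}; {C, D}; {C, E}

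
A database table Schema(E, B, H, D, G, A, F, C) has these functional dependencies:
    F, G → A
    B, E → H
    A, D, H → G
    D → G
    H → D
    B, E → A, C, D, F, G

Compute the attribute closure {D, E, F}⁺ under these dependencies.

{A, D, E, F, G}

Start with {D, E, F}.
D → G applies; add {G} → now {D, E, F, G}.
F, G → A applies; add {A} → now {A, D, E, F, G}.
No further FD applies.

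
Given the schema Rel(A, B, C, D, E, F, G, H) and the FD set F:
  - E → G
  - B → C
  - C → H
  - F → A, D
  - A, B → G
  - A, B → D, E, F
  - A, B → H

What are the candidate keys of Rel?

{A, B}, {B, F}

Attributes never on any right-hand side: {B} — every candidate key must contain it.
{A, B}⁺ = {A, B, C, D, E, F, G, H}, which is every attribute, so {A, B} is a candidate key.
{B, F}⁺ = {A, B, C, D, E, F, G, H}, which is every attribute, so {B, F} is a candidate key.
Any other superkey properly contains one of these, so there are no further candidate keys.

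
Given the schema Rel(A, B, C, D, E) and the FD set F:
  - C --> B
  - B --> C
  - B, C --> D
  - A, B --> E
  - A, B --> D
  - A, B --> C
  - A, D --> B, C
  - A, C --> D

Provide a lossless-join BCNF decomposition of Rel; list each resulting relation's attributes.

Candidate keys of the original relation: {A, B}, {A, C}, {A, D}.
In {A, B, C, D, E}, {C} is not a superkey ({C}⁺ restricted to this set is {B, C, D}), so split on C --> B, D into {B, C, D} and {A, C, E}.
{B, C, D}: every determinant is a superkey — BCNF.
{A, C, E}: every determinant is a superkey — BCNF.

{A, C, E}; {B, C, D}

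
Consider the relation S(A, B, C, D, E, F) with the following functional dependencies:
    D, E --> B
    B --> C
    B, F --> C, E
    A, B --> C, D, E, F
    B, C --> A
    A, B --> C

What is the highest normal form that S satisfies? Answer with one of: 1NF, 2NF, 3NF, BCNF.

BCNF

Candidate keys: {B}, {D, E}. Prime attributes: {B, D, E}.
The left-hand side of every FD is a superkey, so BCNF is satisfied.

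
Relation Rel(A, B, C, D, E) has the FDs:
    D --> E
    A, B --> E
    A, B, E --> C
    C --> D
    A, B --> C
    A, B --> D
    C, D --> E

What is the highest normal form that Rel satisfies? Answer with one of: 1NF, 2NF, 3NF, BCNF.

2NF

Candidate key: {A, B}. Prime attributes: {A, B}.
D --> E: {D}⁺ = {D, E}, which is not all of the attributes, so the left side is not a superkey — BCNF is violated.
Because {E} is non-prime and the left side of D --> E is not a superkey, the relation is not in 3NF.
Checking every proper subset of each key, none determines a non-prime attribute — 2NF is satisfied.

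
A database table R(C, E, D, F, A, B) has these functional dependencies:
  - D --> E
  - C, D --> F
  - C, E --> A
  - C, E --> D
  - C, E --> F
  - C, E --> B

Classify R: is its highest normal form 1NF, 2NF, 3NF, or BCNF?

3NF

Candidate keys: {C, D}, {C, E}. Prime attributes: {C, D, E}.
D --> E: {D}⁺ = {D, E}, which is not all of the attributes, so the left side is not a superkey — BCNF is violated.
Since {E} ⊆ prime attributes and every other non-superkey FD also has a prime right side, the schema is in 3NF.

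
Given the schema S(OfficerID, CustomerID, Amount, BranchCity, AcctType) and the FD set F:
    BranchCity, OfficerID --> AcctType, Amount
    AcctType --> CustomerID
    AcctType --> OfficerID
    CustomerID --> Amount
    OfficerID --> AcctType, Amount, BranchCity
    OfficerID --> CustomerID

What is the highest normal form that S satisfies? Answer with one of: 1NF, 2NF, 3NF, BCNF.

Candidate keys: {AcctType}, {OfficerID}. Prime attributes: {AcctType, OfficerID}.
For CustomerID --> Amount we have {CustomerID}⁺ = {Amount, CustomerID}; {CustomerID} is not a superkey, so BCNF fails.
Because {Amount} is non-prime and the left side of CustomerID --> Amount is not a superkey, the relation is not in 3NF.
Every candidate key is a single attribute, so no partial dependency is possible; 2NF holds.

2NF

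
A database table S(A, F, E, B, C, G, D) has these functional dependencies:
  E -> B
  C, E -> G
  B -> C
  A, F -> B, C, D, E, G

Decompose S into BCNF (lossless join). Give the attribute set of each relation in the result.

{A, D, E, F}; {B, C}; {B, E, G}

Candidate key of the original relation: {A, F}.
{A, B, C, D, E, F, G}: {E} determines {B, C, E, G} here but is not a superkey — split on E -> B, C, G, giving {B, C, E, G} and {A, D, E, F}.
{B, C, E, G}: {B} determines {B, C} here but is not a superkey — split on B -> C, giving {B, C} and {B, E, G}.
{B, C}: every determinant is a superkey — BCNF.
{B, E, G}: every determinant is a superkey — BCNF.
{A, D, E, F}: every determinant is a superkey — BCNF.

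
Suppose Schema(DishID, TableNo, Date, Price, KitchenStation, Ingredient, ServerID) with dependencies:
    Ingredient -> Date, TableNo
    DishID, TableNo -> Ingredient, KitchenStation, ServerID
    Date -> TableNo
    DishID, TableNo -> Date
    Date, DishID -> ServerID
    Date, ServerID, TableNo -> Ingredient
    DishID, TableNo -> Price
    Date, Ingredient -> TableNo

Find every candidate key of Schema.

{DishID} never appears on the right of any FD, so every key must include it.
Closure of {Date, DishID} is {Date, DishID, Ingredient, KitchenStation, Price, ServerID, TableNo}, the whole schema; {Date, DishID} is a candidate key.
Closure of {DishID, Ingredient} is {Date, DishID, Ingredient, KitchenStation, Price, ServerID, TableNo}, the whole schema; {DishID, Ingredient} is a candidate key.
Closure of {DishID, TableNo} is {Date, DishID, Ingredient, KitchenStation, Price, ServerID, TableNo}, the whole schema; {DishID, TableNo} is a candidate key.
These are minimal and exhaustive — every other superkey contains one of them.

{Date, DishID}, {DishID, Ingredient}, {DishID, TableNo}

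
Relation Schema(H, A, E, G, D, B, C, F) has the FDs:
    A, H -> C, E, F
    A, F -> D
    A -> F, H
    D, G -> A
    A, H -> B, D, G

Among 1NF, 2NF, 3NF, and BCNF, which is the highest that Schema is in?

Candidate keys: {A}, {D, G}. Prime attributes: {A, D, G}.
Every FD has a superkey on the left, so the relation is in BCNF.

BCNF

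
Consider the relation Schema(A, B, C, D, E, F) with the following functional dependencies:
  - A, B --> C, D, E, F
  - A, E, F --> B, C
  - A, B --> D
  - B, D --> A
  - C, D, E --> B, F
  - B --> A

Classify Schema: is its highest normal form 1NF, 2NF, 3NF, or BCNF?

BCNF

Candidate keys: {A, E, F}, {B}, {C, D, E}. Prime attributes: {A, B, C, D, E, F}.
The left-hand side of every FD is a superkey, so BCNF is satisfied.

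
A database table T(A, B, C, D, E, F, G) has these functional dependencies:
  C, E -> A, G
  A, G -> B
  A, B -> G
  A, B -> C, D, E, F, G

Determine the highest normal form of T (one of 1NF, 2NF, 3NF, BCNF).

BCNF

Candidate keys: {A, B}, {A, G}, {C, E}. Prime attributes: {A, B, C, E, G}.
Each dependency's left side is a superkey — BCNF holds.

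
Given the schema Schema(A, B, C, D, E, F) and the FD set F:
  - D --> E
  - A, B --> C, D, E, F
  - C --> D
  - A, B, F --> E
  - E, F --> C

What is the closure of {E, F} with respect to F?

Start with {E, F}.
E, F --> C applies; add {C} → now {C, E, F}.
C --> D applies; add {D} → now {C, D, E, F}.
No further FD applies.

{C, D, E, F}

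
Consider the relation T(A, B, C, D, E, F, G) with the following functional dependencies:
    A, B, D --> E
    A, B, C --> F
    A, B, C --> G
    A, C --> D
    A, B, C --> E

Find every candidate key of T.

Attributes never on any right-hand side: {A, B, C} — every candidate key must contain all of them.
{A, B, C}⁺ = {A, B, C, D, E, F, G} — all of the relation — so {A, B, C} is a candidate key.
No other minimal set has full closure, so this is the only candidate key.

{A, B, C}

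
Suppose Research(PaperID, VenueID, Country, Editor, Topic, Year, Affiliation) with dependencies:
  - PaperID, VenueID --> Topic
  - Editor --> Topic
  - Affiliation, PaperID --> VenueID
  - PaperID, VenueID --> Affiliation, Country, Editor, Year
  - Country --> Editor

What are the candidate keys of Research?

{Affiliation, PaperID}, {PaperID, VenueID}

No FD produces {PaperID}, so it must be in every candidate key.
{Affiliation, PaperID}⁺ = {Affiliation, Country, Editor, PaperID, Topic, VenueID, Year}, which is every attribute, so {Affiliation, PaperID} is a candidate key.
{PaperID, VenueID}⁺ = {Affiliation, Country, Editor, PaperID, Topic, VenueID, Year}, which is every attribute, so {PaperID, VenueID} is a candidate key.
These are minimal and exhaustive — every other superkey contains one of them.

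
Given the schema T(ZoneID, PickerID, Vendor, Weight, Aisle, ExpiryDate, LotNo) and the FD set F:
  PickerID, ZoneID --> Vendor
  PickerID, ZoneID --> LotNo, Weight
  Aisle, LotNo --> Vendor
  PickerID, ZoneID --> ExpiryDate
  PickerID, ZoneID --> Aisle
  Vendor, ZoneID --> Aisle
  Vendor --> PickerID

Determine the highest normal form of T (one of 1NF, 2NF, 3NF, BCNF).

Candidate keys: {Aisle, LotNo, ZoneID}, {PickerID, ZoneID}, {Vendor, ZoneID}. Prime attributes: {Aisle, LotNo, PickerID, Vendor, ZoneID}.
Aisle, LotNo --> Vendor breaks BCNF: {Aisle, LotNo}⁺ = {Aisle, LotNo, PickerID, Vendor}, so {Aisle, LotNo} is not a superkey.
Since {Vendor} ⊆ prime attributes and every other non-superkey FD also has a prime right side, the schema is in 3NF.

3NF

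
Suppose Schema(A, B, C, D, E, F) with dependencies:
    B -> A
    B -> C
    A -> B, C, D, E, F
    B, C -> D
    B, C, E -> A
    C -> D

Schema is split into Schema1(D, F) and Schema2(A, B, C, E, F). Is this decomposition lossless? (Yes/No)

No

Schema1 ∩ Schema2 = {F}; its closure under F is {F}.
The closure covers neither Schema1 nor Schema2 entirely; the join is not lossless.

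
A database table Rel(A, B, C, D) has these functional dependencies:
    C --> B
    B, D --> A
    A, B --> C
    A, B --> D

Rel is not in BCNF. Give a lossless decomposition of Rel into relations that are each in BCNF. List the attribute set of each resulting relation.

Candidate keys of the original relation: {A, B}, {A, C}, {B, D}, {C, D}.
Within {A, B, C, D}: {C}⁺ ∩ {A, B, C, D} = {B, C}, not the whole set, so C --> B violates BCNF; decompose into {B, C} and {A, C, D}.
{B, C}: every determinant is a superkey — BCNF.
{A, C, D}: every determinant is a superkey — BCNF.

{A, C, D}; {B, C}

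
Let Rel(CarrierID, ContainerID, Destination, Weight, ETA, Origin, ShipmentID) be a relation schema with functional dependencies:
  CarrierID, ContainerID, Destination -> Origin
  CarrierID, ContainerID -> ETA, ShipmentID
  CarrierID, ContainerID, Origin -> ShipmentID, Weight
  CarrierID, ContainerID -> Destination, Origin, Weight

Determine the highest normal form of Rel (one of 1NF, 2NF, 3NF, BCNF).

Candidate key: {CarrierID, ContainerID}. Prime attributes: {CarrierID, ContainerID}.
The left-hand side of every FD is a superkey, so BCNF is satisfied.

BCNF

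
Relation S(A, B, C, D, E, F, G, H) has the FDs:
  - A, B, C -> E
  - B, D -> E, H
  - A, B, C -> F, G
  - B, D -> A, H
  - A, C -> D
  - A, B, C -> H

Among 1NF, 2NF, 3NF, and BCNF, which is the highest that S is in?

1NF

Candidate keys: {A, B, C}, {B, C, D}. Prime attributes: {A, B, C, D}.
For B, D -> E, H we have {B, D}⁺ = {A, B, D, E, H}; {B, D} is not a superkey, so BCNF fails.
B, D -> E, H has non-prime {E, H} on the right and a non-superkey on the left, so 3NF fails.
The proper key subset {B, D} of {B, C, D} determines non-prime {E, H}, so the relation is not even in 2NF.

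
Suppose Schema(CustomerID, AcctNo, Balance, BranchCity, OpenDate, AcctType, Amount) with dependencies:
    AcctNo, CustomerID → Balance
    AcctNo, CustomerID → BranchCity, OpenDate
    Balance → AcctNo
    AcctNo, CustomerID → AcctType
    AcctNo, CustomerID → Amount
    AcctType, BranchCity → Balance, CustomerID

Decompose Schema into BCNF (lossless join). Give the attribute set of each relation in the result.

Candidate keys of the original relation: {AcctNo, CustomerID}, {AcctType, BranchCity}, {Balance, CustomerID}.
Within {AcctNo, AcctType, Amount, Balance, BranchCity, CustomerID, OpenDate}: {Balance}⁺ ∩ {AcctNo, AcctType, Amount, Balance, BranchCity, CustomerID, OpenDate} = {AcctNo, Balance}, not the whole set, so Balance → AcctNo violates BCNF; decompose into {AcctNo, Balance} and {AcctType, Amount, Balance, BranchCity, CustomerID, OpenDate}.
{AcctNo, Balance} has no BCNF violation.
{AcctType, Amount, Balance, BranchCity, CustomerID, OpenDate} has no BCNF violation.

{AcctNo, Balance}; {AcctType, Amount, Balance, BranchCity, CustomerID, OpenDate}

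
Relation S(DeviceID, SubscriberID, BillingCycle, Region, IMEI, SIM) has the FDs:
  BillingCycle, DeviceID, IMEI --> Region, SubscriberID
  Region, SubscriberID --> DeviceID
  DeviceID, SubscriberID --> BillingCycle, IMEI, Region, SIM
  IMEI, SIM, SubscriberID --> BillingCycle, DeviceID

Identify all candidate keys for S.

Closure of {DeviceID, SubscriberID} is {BillingCycle, DeviceID, IMEI, Region, SIM, SubscriberID}, the whole schema; {DeviceID, SubscriberID} is a candidate key.
Closure of {Region, SubscriberID} is {BillingCycle, DeviceID, IMEI, Region, SIM, SubscriberID}, the whole schema; {Region, SubscriberID} is a candidate key.
Closure of {BillingCycle, DeviceID, IMEI} is {BillingCycle, DeviceID, IMEI, Region, SIM, SubscriberID}, the whole schema; {BillingCycle, DeviceID, IMEI} is a candidate key.
Closure of {IMEI, SIM, SubscriberID} is {BillingCycle, DeviceID, IMEI, Region, SIM, SubscriberID}, the whole schema; {IMEI, SIM, SubscriberID} is a candidate key.
These are minimal and exhaustive — every other superkey contains one of them.

{BillingCycle, DeviceID, IMEI}, {DeviceID, SubscriberID}, {IMEI, SIM, SubscriberID}, {Region, SubscriberID}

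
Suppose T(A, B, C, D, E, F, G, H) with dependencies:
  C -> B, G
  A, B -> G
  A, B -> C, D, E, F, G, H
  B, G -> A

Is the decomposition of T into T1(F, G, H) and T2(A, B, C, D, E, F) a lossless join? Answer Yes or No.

No

The shared attributes are {F} and {F}⁺ = {F}.
Neither T1 nor T2 is contained in that closure, so the decomposition is lossy.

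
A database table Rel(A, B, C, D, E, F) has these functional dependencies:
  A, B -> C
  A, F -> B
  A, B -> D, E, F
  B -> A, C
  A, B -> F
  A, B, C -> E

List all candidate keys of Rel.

{A, F}, {B}

{B} is a candidate key since {B}⁺ = {A, B, C, D, E, F} covers every attribute.
{A, F} is a candidate key since {A, F}⁺ = {A, B, C, D, E, F} covers every attribute.
No proper subset of any of these is a key, and no other minimal superkey exists.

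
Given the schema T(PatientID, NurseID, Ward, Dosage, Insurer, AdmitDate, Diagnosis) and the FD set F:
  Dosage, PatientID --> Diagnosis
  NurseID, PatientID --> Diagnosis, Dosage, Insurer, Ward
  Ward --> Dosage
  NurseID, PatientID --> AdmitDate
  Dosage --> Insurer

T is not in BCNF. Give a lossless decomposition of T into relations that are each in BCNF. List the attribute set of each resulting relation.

{AdmitDate, NurseID, PatientID, Ward}; {Diagnosis, Dosage, PatientID}; {Dosage, Insurer}; {Dosage, Ward}

Candidate key of the original relation: {NurseID, PatientID}.
In {AdmitDate, Diagnosis, Dosage, Insurer, NurseID, PatientID, Ward}, {Dosage, PatientID} is not a superkey ({Dosage, PatientID}⁺ restricted to this set is {Diagnosis, Dosage, Insurer, PatientID}), so split on Dosage, PatientID --> Diagnosis, Insurer into {Diagnosis, Dosage, Insurer, PatientID} and {AdmitDate, Dosage, NurseID, PatientID, Ward}.
In {Diagnosis, Dosage, Insurer, PatientID}, {Dosage} is not a superkey ({Dosage}⁺ restricted to this set is {Dosage, Insurer}), so split on Dosage --> Insurer into {Dosage, Insurer} and {Diagnosis, Dosage, PatientID}.
{Dosage, Insurer} is in BCNF.
{Diagnosis, Dosage, PatientID} is in BCNF.
In {AdmitDate, Dosage, NurseID, PatientID, Ward}, {Ward} is not a superkey ({Ward}⁺ restricted to this set is {Dosage, Ward}), so split on Ward --> Dosage into {Dosage, Ward} and {AdmitDate, NurseID, PatientID, Ward}.
{Dosage, Ward} is in BCNF.
{AdmitDate, NurseID, PatientID, Ward} is in BCNF.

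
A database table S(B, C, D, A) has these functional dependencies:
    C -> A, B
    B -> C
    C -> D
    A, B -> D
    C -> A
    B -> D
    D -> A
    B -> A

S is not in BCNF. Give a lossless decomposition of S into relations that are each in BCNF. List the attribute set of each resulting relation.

Candidate keys of the original relation: {B}, {C}.
{A, B, C, D}: {D} determines {A, D} here but is not a superkey — split on D -> A, giving {A, D} and {B, C, D}.
{A, D} has no BCNF violation.
{B, C, D} has no BCNF violation.

{A, D}; {B, C, D}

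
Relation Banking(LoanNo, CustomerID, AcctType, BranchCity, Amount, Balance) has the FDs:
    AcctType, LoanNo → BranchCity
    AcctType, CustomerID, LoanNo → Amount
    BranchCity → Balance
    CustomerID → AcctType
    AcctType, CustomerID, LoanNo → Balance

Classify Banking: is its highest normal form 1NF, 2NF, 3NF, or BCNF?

Candidate key: {CustomerID, LoanNo}. Prime attributes: {CustomerID, LoanNo}.
AcctType, LoanNo → BranchCity breaks BCNF: {AcctType, LoanNo}⁺ = {AcctType, Balance, BranchCity, LoanNo}, so {AcctType, LoanNo} is not a superkey.
AcctType, LoanNo → BranchCity determines the non-prime attribute {BranchCity} from a non-superkey — 3NF is violated.
The proper key subset {CustomerID} of {CustomerID, LoanNo} determines non-prime {AcctType}, so the relation is not even in 2NF.

1NF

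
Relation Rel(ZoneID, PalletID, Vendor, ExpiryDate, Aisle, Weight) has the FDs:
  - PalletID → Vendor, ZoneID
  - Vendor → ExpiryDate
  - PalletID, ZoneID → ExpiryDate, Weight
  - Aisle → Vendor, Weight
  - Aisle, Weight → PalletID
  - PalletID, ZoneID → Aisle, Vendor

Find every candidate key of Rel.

{Aisle}⁺ = {Aisle, ExpiryDate, PalletID, Vendor, Weight, ZoneID}, which is every attribute, so {Aisle} is a candidate key.
{PalletID}⁺ = {Aisle, ExpiryDate, PalletID, Vendor, Weight, ZoneID}, which is every attribute, so {PalletID} is a candidate key.
Any other superkey properly contains one of these, so there are no further candidate keys.

{Aisle}, {PalletID}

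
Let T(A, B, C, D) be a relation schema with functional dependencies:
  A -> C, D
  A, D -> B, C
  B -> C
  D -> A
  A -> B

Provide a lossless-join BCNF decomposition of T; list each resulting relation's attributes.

Candidate keys of the original relation: {A}, {D}.
{A, B, C, D}: {B} determines {B, C} here but is not a superkey — split on B -> C, giving {B, C} and {A, B, D}.
{B, C} is in BCNF.
{A, B, D} is in BCNF.

{A, B, D}; {B, C}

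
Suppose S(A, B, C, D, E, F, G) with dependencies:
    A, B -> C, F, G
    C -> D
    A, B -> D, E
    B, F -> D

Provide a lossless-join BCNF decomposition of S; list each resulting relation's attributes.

Candidate key of the original relation: {A, B}.
Within {A, B, C, D, E, F, G}: {C}⁺ ∩ {A, B, C, D, E, F, G} = {C, D}, not the whole set, so C -> D violates BCNF; decompose into {C, D} and {A, B, C, E, F, G}.
{C, D} has no BCNF violation.
{A, B, C, E, F, G} has no BCNF violation.

{A, B, C, E, F, G}; {C, D}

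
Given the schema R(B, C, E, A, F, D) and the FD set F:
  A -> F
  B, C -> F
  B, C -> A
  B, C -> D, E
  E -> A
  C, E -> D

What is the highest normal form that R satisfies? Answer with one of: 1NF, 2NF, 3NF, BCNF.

2NF

Candidate key: {B, C}. Prime attributes: {B, C}.
A -> F breaks BCNF: {A}⁺ = {A, F}, so {A} is not a superkey.
A -> F has non-prime {F} on the right and a non-superkey on the left, so 3NF fails.
No non-prime attribute depends on a proper subset of any candidate key, so 2NF holds.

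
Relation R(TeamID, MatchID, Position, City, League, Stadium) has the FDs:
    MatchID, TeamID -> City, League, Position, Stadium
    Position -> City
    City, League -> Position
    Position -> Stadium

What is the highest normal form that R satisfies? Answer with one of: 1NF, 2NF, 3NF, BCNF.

Candidate key: {MatchID, TeamID}. Prime attributes: {MatchID, TeamID}.
Position -> City: {Position}⁺ = {City, Position, Stadium}, which is not all of the attributes, so the left side is not a superkey — BCNF is violated.
Position -> City has non-prime {City} on the right and a non-superkey on the left, so 3NF fails.
No non-prime attribute depends on a proper subset of any candidate key, so 2NF holds.

2NF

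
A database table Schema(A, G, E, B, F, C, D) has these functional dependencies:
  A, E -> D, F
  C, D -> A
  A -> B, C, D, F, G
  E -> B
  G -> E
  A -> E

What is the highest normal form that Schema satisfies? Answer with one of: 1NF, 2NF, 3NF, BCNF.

Candidate keys: {A}, {C, D}. Prime attributes: {A, C, D}.
E -> B breaks BCNF: {E}⁺ = {B, E}, so {E} is not a superkey.
Because {B} is non-prime and the left side of E -> B is not a superkey, the relation is not in 3NF.
Checking every proper subset of each key, none determines a non-prime attribute — 2NF is satisfied.

2NF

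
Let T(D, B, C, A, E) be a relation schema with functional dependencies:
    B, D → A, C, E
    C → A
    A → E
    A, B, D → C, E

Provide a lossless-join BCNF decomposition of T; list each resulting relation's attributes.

Candidate key of the original relation: {B, D}.
{A, B, C, D, E}: {C} determines {A, C, E} here but is not a superkey — split on C → A, E, giving {A, C, E} and {B, C, D}.
{A, C, E}: {A} determines {A, E} here but is not a superkey — split on A → E, giving {A, E} and {A, C}.
{A, E} is in BCNF.
{A, C} is in BCNF.
{B, C, D} is in BCNF.

{A, C}; {A, E}; {B, C, D}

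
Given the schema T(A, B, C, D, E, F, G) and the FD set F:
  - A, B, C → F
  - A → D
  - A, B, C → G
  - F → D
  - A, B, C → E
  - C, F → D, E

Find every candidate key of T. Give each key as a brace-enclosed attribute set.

Attributes never on any right-hand side: {A, B, C} — every candidate key must contain all of them.
{A, B, C}⁺ = {A, B, C, D, E, F, G}, which is every attribute, so {A, B, C} is a candidate key.
No other minimal set has full closure, so this is the only candidate key.

{A, B, C}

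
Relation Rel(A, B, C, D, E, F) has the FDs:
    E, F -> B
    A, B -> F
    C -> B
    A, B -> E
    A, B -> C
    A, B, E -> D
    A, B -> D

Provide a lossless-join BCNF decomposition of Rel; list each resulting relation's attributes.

Candidate keys of the original relation: {A, B}, {A, C}, {A, E, F}.
{A, B, C, D, E, F}: {E, F} determines {B, E, F} here but is not a superkey — split on E, F -> B, giving {B, E, F} and {A, C, D, E, F}.
{B, E, F} has no BCNF violation.
{A, C, D, E, F} has no BCNF violation.

{A, C, D, E, F}; {B, E, F}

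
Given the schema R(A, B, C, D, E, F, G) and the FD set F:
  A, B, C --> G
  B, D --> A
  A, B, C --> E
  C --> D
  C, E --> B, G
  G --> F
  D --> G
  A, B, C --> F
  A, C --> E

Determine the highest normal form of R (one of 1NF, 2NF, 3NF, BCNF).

Candidate keys: {A, C}, {B, C}, {C, E}. Prime attributes: {A, B, C, E}.
B, D --> A: {B, D}⁺ = {A, B, D, F, G}, which is not all of the attributes, so the left side is not a superkey — BCNF is violated.
C --> D has non-prime {D} on the right and a non-superkey on the left, so 3NF fails.
{C} is a proper subset of the key {A, C}, and {C}⁺ contains the non-prime attributes {D, F, G} — a partial dependency, so 2NF is violated.

1NF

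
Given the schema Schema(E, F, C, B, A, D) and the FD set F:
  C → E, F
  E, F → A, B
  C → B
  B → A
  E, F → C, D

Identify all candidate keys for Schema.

{C}, {E, F}

{C} is a candidate key since {C}⁺ = {A, B, C, D, E, F} covers every attribute.
{E, F} is a candidate key since {E, F}⁺ = {A, B, C, D, E, F} covers every attribute.
Any other superkey properly contains one of these, so there are no further candidate keys.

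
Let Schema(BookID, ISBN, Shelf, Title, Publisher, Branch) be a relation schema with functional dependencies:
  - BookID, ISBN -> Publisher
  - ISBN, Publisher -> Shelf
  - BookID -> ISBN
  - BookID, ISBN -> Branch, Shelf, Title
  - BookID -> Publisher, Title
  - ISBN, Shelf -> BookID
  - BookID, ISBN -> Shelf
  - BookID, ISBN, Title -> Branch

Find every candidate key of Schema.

{BookID}, {ISBN, Publisher}, {ISBN, Shelf}

Closure of {BookID} is {BookID, Branch, ISBN, Publisher, Shelf, Title}, the whole schema; {BookID} is a candidate key.
Closure of {ISBN, Publisher} is {BookID, Branch, ISBN, Publisher, Shelf, Title}, the whole schema; {ISBN, Publisher} is a candidate key.
Closure of {ISBN, Shelf} is {BookID, Branch, ISBN, Publisher, Shelf, Title}, the whole schema; {ISBN, Shelf} is a candidate key.
These are minimal and exhaustive — every other superkey contains one of them.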